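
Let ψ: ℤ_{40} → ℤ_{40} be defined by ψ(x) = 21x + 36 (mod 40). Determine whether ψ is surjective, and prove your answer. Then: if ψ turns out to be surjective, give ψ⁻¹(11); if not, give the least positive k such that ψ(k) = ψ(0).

By definition, ψ is surjective if every y in the codomain equals ψ(x) for some x in the domain.
Since gcd(21, 40) = 1, 21 is invertible modulo 40. Euclid's algorithm: 40 = 1·21 + 19, 21 = 1·19 + 2, 19 = 9·2 + 1; back-substituting gives 1 = 21·21 − 11·40, so 21⁻¹ ≡ 21 (mod 40).
Then y ↦ 21(y − 36) is a two-sided inverse to ψ, so every y ∈ ℤ_{40} has a preimage.
So ψ is surjective.
Since ψ is surjective, we find ψ⁻¹(11): we need 21x ≡ 11 − 36 ≡ 15 (mod 40). Using 21⁻¹ = 21: x ≡ 21·15 = 315 = 7·40 + 35, so x = 35.
Check: ψ(35) = 21·35 + 36 = 771 = 19·40 + 11 ≡ 11 (mod 40).

35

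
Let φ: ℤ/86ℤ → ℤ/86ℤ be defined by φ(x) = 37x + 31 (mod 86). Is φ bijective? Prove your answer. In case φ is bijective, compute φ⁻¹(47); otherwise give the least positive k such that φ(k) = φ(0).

26

Recall that φ is injective when φ(u) = φ(v) forces u = v.
Suppose φ(u) = φ(v) in ℤ/86ℤ. Then 37u + 31 ≡ 37v + 31 (mod 86), therefore 37(u − v) ≡ 0 (mod 86).
Since gcd(37, 86) = 1, 37 is invertible modulo 86, therefore u − v ≡ 0 (mod 86), i.e. u = v.
We now compute 37⁻¹ mod 86 explicitly. Euclid's algorithm: 86 = 2·37 + 12, 37 = 3·12 + 1; back-substituting gives 1 = 7·37 − 3·86, so 37⁻¹ ≡ 7 (mod 86).
For any y ∈ ℤ/86ℤ, x = 7(y − 31) mod 86 satisfies φ(x) = 37·7(y − 31) + 31 ≡ y (since 37·7 ≡ 1 mod 86). So every y has a preimage.
Hence φ is bijective.
Since φ is bijective, we find φ⁻¹(47): we need 37x ≡ 47 − 31 ≡ 16 (mod 86). Using 37⁻¹ = 7: x ≡ 7·16 = 112 = 1·86 + 26, so x = 26.
Check: φ(26) = 37·26 + 31 = 993 = 11·86 + 47 ≡ 47 (mod 86).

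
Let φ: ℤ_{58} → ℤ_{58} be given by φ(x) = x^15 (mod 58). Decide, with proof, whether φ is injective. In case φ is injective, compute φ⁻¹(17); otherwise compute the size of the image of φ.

41

Computing x^15 mod 58 for each x (by repeated squaring, reducing mod 58 at every step), the values φ(0), φ(1), …, φ(57) are: 0, 1, 56, 55, 4, 5, 6, 7, 50, 9, 48, 47, 46, 13, 44, 43, 16, 41, 40, 39, 20, 37, 22, 23, 24, 25, 32, 31, 28, 29, 30, 27, 26, 33, 34, 35, 36, 21, 38, 19, 18, 17, 42, 15, 14, 45, 12, 11, 10, 49, 8, 51, 52, 53, 54, 3, 2, 57.
Every element of ℤ_{58} appears exactly once in this list, so φ is a bijection, and in particular injective.
Since φ is injective, we read off the preimage of 17 from the same table: φ(41) = 17, so φ⁻¹(17) = 41.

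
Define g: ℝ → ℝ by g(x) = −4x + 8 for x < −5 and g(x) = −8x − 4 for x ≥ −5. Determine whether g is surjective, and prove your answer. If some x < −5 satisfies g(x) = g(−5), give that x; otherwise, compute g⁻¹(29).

-7

Both pieces are strictly decreasing (slopes −4 and −8), so each is injective on its own interval.
The left piece maps (−∞, −5) onto (28, ∞); the right piece maps [−5, ∞) onto (−∞, 36].
The union (28, ∞) ∪ (−∞, 36] covers ℝ, so g is surjective.
For the follow-up: the images overlap, so an x < −5 with g(x) = g(−5) exists. g(−5) = 36; solving −4x + 8 = 36 for x < −5 gives x = (36 − 8)/(−4) = −7.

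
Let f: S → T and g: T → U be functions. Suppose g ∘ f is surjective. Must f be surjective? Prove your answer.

No. Take S = {1}, T = {1, 2, 3}, U = {1}, f(a) = 1 for every a ∈ S, and g(b) = 1 for every b ∈ T.
Then g ∘ f is surjective onto {1}, but 3 ∈ T has no preimage under f, so f is not surjective.

not surjective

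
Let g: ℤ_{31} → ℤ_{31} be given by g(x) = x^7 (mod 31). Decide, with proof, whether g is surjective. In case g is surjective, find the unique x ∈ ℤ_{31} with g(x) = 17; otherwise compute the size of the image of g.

Since 31 is prime, the nonzero elements of ℤ_{31} form a cyclic group of order 30.
As gcd(7, 30) = 1, raising to the 7th power is a bijection on this group: if x_1^7 ≡ x_2^7 then (x_1x_2^{−1})^7 = 1, and the only element of order dividing gcd(7, 30) = 1 is 1, so x_1 = x_2.
With g(0) = 0 this makes g injective on all of ℤ_{31}, hence bijective (finite equal-size domain and codomain). In particular g is surjective.
Since g is surjective, we find the preimage of 17. The inverse of x ↦ x^7 on (ℤ_{31})^× is x ↦ x^13, because 7·13 = 91 = 3·30 + 1 ≡ 1 (mod 30) and x^{30} = 1 for x ≠ 0 (Fermat). So g⁻¹(17) = 17^13 mod 31.
Repeated squaring mod 31: 17^1 ≡ 17, 17^2 ≡ 17² = 289 ≡ 10, 17^4 ≡ 10² = 100 ≡ 7, 17^8 ≡ 7² = 49 ≡ 18. Since 13 = 8 + 4 + 1, 17^13 ≡ 18·7·17: 18·7 = 126 ≡ 2, then 2·17 = 34 ≡ 3. So 17^13 ≡ 3 (mod 31).
Hence g⁻¹(17) = 3.

3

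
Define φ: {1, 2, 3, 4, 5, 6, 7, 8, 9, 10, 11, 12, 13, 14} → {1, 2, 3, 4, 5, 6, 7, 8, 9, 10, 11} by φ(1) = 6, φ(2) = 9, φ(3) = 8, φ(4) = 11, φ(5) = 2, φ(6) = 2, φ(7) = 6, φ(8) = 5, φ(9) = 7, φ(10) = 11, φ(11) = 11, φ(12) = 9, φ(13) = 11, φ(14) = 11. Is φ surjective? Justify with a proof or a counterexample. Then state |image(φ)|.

7

No element maps to 1, so φ is not surjective.
The image of φ is {2, 5, 6, 7, 8, 9, 11}, which has 7 elements.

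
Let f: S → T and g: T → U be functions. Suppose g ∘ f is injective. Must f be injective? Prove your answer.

Suppose f(u) = f(v). Applying g: (g ∘ f)(u) = (g ∘ f)(v). Since g ∘ f is injective, u = v. Hence f is injective.

injective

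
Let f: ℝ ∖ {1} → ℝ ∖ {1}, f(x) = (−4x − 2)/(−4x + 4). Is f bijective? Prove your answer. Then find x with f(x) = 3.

7/4

Suppose f(x_1) = f(x_2). Cross-multiplying: (−4x_1 − 2)(−4x_2 + 4) = (−4x_2 − 2)(−4x_1 + 4).
Expanding both sides and cancelling the symmetric terms leaves −24·(x_1 − x_2) = 0. Since −24 ≠ 0, x_1 = x_2. Thus f is injective.
For any y ≠ 1, solving y(−4x + 4) = −4x − 2 for x gives a well-defined x ≠ 1. So f is surjective.
Thus f is bijective.
Solving f(x) = 3: cross-multiplying gives −4x − 2 = 3(−4x + 4), which rearranges to 8x = 14, so x = 7/4.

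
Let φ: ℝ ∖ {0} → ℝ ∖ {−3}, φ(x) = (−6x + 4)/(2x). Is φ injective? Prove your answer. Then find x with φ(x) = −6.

Suppose φ(x_1) = φ(x_2). Cross-multiplying: (−6x_1 + 4)(2x_2) = (−6x_2 + 4)(2x_1).
Expanding both sides and cancelling the symmetric terms leaves −8·(x_1 − x_2) = 0. Since −8 ≠ 0, x_1 = x_2. Hence φ is injective.
Solving φ(x) = −6: cross-multiplying gives −6x + 4 = −6(2x), which rearranges to 6x = −4, so x = −2/3.

-2/3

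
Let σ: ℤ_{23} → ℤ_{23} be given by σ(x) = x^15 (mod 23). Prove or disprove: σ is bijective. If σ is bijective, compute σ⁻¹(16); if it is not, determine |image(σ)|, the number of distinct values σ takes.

Since 23 is prime, the nonzero elements of ℤ_{23} form a cyclic group of order 22.
As gcd(15, 22) = 1, raising to the 15th power is a bijection on this group: if a^15 ≡ b^15 then (ab^{−1})^15 = 1, and the only element of order dividing gcd(15, 22) = 1 is 1, so a = b.
With σ(0) = 0 this makes σ injective on all of ℤ_{23}, hence bijective (finite equal-size domain and codomain). In particular σ is bijective.
Since σ is bijective, we find the preimage of 16. The inverse of x ↦ x^15 on (ℤ_{23})^× is x ↦ x^3, because 15·3 = 45 = 2·22 + 1 ≡ 1 (mod 22) and x^{22} = 1 for x ≠ 0 (Fermat). So σ⁻¹(16) = 16^3 mod 23.
Repeated squaring mod 23: 16^1 ≡ 16, 16^2 ≡ 16² = 256 ≡ 3. Since 3 = 2 + 1, 16^3 ≡ 3·16: 3·16 = 48 ≡ 2. So 16^3 ≡ 2 (mod 23).
Hence σ⁻¹(16) = 2.

2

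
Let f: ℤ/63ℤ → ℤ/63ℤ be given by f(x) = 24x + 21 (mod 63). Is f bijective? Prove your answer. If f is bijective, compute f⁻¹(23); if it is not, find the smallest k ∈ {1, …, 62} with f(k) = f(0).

21

By definition, f is injective when f(u) = f(v) forces u = v.
We have gcd(24, 63) = 3 > 1. Taking u = 0 and v = 21: f(0) = 21 and f(21) = 24·21 + 21 = 525 ≡ 21 (mod 63).
So f(0) = f(21) while 0 ≠ 21, therefore f is not injective, hence not bijective.
Since f is not bijective, we find the least positive k with f(k) = f(0): this means 24k ≡ 0 (mod 63), i.e. 63 ∣ 24k. Since gcd(24, 63) = 3, dividing through by 3 this holds exactly when 21 ∣ 8k, and as gcd(8, 21) = 1, exactly when 21 ∣ k.
The smallest positive such k is 21.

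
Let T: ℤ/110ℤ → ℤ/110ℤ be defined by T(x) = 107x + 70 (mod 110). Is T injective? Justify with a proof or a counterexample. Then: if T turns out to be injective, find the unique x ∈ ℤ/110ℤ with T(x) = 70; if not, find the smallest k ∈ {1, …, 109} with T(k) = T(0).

Suppose T(a) = T(b) in ℤ/110ℤ. Then 107a + 70 ≡ 107b + 70 (mod 110), therefore 107(a − b) ≡ 0 (mod 110).
Since gcd(107, 110) = 1, 107 is invertible modulo 110, therefore a − b ≡ 0 (mod 110), i.e. a = b.
Hence T is injective.
We now compute 107⁻¹ mod 110 explicitly. Euclid's algorithm: 110 = 1·107 + 3, 107 = 35·3 + 2, 3 = 1·2 + 1; back-substituting gives 1 = 73·107 − 71·110, so 107⁻¹ ≡ 73 (mod 110).
Since T is injective, we find T⁻¹(70): we need 107x ≡ 70 − 70 ≡ 0 (mod 110). Using 107⁻¹ = 73: x ≡ 73·0 = 0, so x = 0.
Check: T(0) = 107·0 + 70 = 70 ≡ 70 (mod 110).

0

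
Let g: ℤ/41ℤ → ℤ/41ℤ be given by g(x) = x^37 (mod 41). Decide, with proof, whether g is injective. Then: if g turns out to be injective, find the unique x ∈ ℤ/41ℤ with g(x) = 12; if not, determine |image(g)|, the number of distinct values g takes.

13

Since 41 is prime, the nonzero elements of ℤ/41ℤ form a cyclic group of order 40.
As gcd(37, 40) = 1, raising to the 37th power is a bijection on this group: if s^37 ≡ t^37 then (st^{−1})^37 = 1, and the only element of order dividing gcd(37, 40) = 1 is 1, so s = t.
With g(0) = 0 this makes g injective on all of ℤ/41ℤ, hence bijective (finite equal-size domain and codomain). In particular g is injective.
Since g is injective, we find the preimage of 12. The inverse of x ↦ x^37 on (ℤ/41ℤ)^× is x ↦ x^13, because 37·13 = 481 = 12·40 + 1 ≡ 1 (mod 40) and x^{40} = 1 for x ≠ 0 (Fermat). So g⁻¹(12) = 12^13 mod 41.
Repeated squaring mod 41: 12^1 ≡ 12, 12^2 ≡ 12² = 144 ≡ 21, 12^4 ≡ 21² = 441 ≡ 31, 12^8 ≡ 31² = 961 ≡ 18. Since 13 = 8 + 4 + 1, 12^13 ≡ 18·31·12: 18·31 = 558 ≡ 25, then 25·12 = 300 ≡ 13. So 12^13 ≡ 13 (mod 41).
Hence g⁻¹(12) = 13.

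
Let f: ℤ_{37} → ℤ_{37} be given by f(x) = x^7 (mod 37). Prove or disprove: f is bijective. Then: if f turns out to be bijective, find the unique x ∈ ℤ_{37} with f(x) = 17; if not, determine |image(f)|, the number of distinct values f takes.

Since 37 is prime, the nonzero elements of ℤ_{37} form a cyclic group of order 36.
As gcd(7, 36) = 1, raising to the 7th power is a bijection on this group: if u^7 ≡ v^7 then (uv^{−1})^7 = 1, and the only element of order dividing gcd(7, 36) = 1 is 1, so u = v.
With f(0) = 0 this makes f injective on all of ℤ_{37}, hence bijective (finite equal-size domain and codomain). In particular f is bijective.
Since f is bijective, we find the preimage of 17. The inverse of x ↦ x^7 on (ℤ_{37})^× is x ↦ x^31, because 7·31 = 217 = 6·36 + 1 ≡ 1 (mod 36) and x^{36} = 1 for x ≠ 0 (Fermat). So f⁻¹(17) = 17^31 mod 37.
Repeated squaring mod 37: 17^1 ≡ 17, 17^2 ≡ 17² = 289 ≡ 30, 17^4 ≡ 30² = 900 ≡ 12, 17^8 ≡ 12² = 144 ≡ 33, 17^16 ≡ 33² = 1089 ≡ 16. Since 31 = 16 + 8 + 4 + 2 + 1, 17^31 ≡ 16·33·12·30·17: 16·33 = 528 ≡ 10, then 10·12 = 120 ≡ 9, then 9·30 = 270 ≡ 11, then 11·17 = 187 ≡ 2. So 17^31 ≡ 2 (mod 37).
Hence f⁻¹(17) = 2.

2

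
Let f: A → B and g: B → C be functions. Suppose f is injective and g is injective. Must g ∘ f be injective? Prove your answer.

injective

Suppose (g ∘ f)(s) = (g ∘ f)(t), i.e. g(f(s)) = g(f(t)).
Since g is injective, f(s) = f(t). Since f is injective, s = t. Thus g ∘ f is injective.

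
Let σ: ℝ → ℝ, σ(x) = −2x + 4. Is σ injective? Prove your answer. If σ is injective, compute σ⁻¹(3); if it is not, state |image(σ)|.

1/2

Suppose σ(x_1) = σ(x_2). Then −2x_1 + 4 = −2x_2 + 4, hence −2x_1 = −2x_2, so x_1 = x_2.
Thus σ is injective.
Since σ is injective, we compute σ⁻¹(3) = (3 − 4)/(−2) = 1/2.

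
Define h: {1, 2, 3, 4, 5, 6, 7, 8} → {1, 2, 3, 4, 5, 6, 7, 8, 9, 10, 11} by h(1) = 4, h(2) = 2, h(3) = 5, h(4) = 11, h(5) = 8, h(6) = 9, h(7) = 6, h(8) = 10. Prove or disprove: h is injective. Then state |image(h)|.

The values h(1), …, h(8) are 4, 2, 5, 11, 8, 9, 6, 10 — all distinct.
So h(s) = h(t) only when s = t, and h is injective.
The image of h is {2, 4, 5, 6, 8, 9, 10, 11}, which has 8 elements.

8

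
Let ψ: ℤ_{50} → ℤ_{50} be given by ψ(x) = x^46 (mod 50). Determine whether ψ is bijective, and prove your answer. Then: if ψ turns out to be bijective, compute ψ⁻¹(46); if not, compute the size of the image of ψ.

22

ψ(0) = 0^46 = 0.
ψ(10): Repeated squaring mod 50: 10^1 ≡ 10, 10^2 ≡ 10² = 100 ≡ 0, 10^4 ≡ 0² = 0, 10^8 ≡ 0² = 0, 10^16 ≡ 0² = 0, 10^32 ≡ 0² = 0. Since 46 = 32 + 8 + 4 + 2, 10^46 ≡ 0·0·0·0: 0·0 = 0, then 0·0 = 0, then 0·0 = 0. So 10^46 ≡ 0 (mod 50).
So ψ(0) = ψ(10) = 0 while 0 ≠ 10, hence ψ is not injective, hence not bijective.
Since ψ is not bijective, we determine |image(ψ)|. Computing x^46 mod 50 for each x (by repeated squaring, reducing mod 50 at every step), the values ψ(0), ψ(1), …, ψ(49) are: 0, 1, 14, 29, 46, 25, 6, 49, 44, 41, 0, 11, 34, 9, 36, 25, 16, 19, 24, 31, 0, 21, 4, 39, 26, 25, 26, 39, 4, 21, 0, 31, 24, 19, 16, 25, 36, 9, 34, 11, 0, 41, 44, 49, 6, 25, 46, 29, 14, 1.
The distinct values are {0, 1, 4, 6, 9, 11, 14, 16, 19, 21, 24, 25, 26, 29, 31, 34, 36, 39, 41, 44, 46, 49}; there are 22 of them.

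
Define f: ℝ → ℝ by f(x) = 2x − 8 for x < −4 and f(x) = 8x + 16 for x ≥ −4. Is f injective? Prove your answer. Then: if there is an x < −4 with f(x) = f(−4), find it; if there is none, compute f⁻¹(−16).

Both pieces are strictly increasing (slopes 2 and 8), so each is injective on its own interval.
The left piece maps (−∞, −4) onto (−∞, −16); the right piece maps [−4, ∞) onto [−16, ∞).
These images are disjoint, so no value is attained by both pieces. So f is injective.
Because the two images are disjoint, no x < −4 has f(x) = f(−4), so we compute f⁻¹(−16): −16 lies in [−16, ∞), so solve 8x + 16 = −16: x = (−16 − 16)/8 = −4.

-4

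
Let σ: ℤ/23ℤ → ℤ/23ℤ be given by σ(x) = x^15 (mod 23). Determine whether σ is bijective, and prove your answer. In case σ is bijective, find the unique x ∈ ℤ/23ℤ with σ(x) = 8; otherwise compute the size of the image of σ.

Since 23 is prime, the nonzero elements of ℤ/23ℤ form a cyclic group of order 22.
As gcd(15, 22) = 1, raising to the 15th power is a bijection on this group: if x_1^15 ≡ x_2^15 then (x_1x_2^{−1})^15 = 1, and the only element of order dividing gcd(15, 22) = 1 is 1, so x_1 = x_2.
With σ(0) = 0 this makes σ injective on all of ℤ/23ℤ, hence bijective (finite equal-size domain and codomain). In particular σ is bijective.
Since σ is bijective, we find the preimage of 8. The inverse of x ↦ x^15 on (ℤ/23ℤ)^× is x ↦ x^3, because 15·3 = 45 = 2·22 + 1 ≡ 1 (mod 22) and x^{22} = 1 for x ≠ 0 (Fermat). So σ⁻¹(8) = 8^3 mod 23.
Repeated squaring mod 23: 8^1 ≡ 8, 8^2 ≡ 8² = 64 ≡ 18. Since 3 = 2 + 1, 8^3 ≡ 18·8: 18·8 = 144 ≡ 6. So 8^3 ≡ 6 (mod 23).
Hence σ⁻¹(8) = 6.

6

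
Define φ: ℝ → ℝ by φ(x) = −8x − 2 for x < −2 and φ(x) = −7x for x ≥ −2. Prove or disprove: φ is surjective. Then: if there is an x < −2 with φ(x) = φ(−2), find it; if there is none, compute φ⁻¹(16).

Both pieces are strictly decreasing (slopes −8 and −7), so each is injective on its own interval.
The left piece maps (−∞, −2) onto (14, ∞); the right piece maps [−2, ∞) onto (−∞, 14].
These images together cover ℝ, so φ is surjective.
Because the two images are disjoint, no x < −2 has φ(x) = φ(−2), so we compute φ⁻¹(16): 16 lies in (14, ∞), so solve −8x − 2 = 16: x = (16 + 2)/(−8) = −9/4.

-9/4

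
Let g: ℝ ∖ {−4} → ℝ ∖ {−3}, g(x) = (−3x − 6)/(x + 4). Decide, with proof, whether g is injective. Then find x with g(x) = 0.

Suppose g(s) = g(t). Cross-multiplying: (−3s − 6)(t + 4) = (−3t − 6)(s + 4).
Expanding both sides and cancelling the symmetric terms leaves −6·(s − t) = 0. Since −6 ≠ 0, s = t. Thus g is injective.
Solving g(x) = 0: cross-multiplying gives −3x − 6 = 0(x + 4), which rearranges to −3x = 6, so x = −2.

-2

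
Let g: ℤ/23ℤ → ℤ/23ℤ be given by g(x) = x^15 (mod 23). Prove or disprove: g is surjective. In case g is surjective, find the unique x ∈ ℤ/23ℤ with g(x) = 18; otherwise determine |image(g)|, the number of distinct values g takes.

13

Since 23 is prime, the nonzero elements of ℤ/23ℤ form a cyclic group of order 22.
As gcd(15, 22) = 1, raising to the 15th power is a bijection on this group: if x_1^15 ≡ x_2^15 then (x_1x_2^{−1})^15 = 1, and the only element of order dividing gcd(15, 22) = 1 is 1, so x_1 = x_2.
With g(0) = 0 this makes g injective on all of ℤ/23ℤ, hence bijective (finite equal-size domain and codomain). In particular g is surjective.
Since g is surjective, we find the preimage of 18. The inverse of x ↦ x^15 on (ℤ/23ℤ)^× is x ↦ x^3, because 15·3 = 45 = 2·22 + 1 ≡ 1 (mod 22) and x^{22} = 1 for x ≠ 0 (Fermat). So g⁻¹(18) = 18^3 mod 23.
Repeated squaring mod 23: 18^1 ≡ 18, 18^2 ≡ 18² = 324 ≡ 2. Since 3 = 2 + 1, 18^3 ≡ 2·18: 2·18 = 36 ≡ 13. So 18^3 ≡ 13 (mod 23).
Hence g⁻¹(18) = 13.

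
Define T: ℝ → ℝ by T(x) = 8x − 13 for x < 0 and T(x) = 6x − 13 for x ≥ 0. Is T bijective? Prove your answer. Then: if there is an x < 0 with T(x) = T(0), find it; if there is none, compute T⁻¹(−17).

Both pieces are strictly increasing (slopes 8 and 6), so each is injective on its own interval.
The left piece maps (−∞, 0) onto (−∞, −13); the right piece maps [0, ∞) onto [−13, ∞).
Since −13 = −13, the images partition ℝ: T is injective and surjective, hence bijective.
Because the two images are disjoint, no x < 0 has T(x) = T(0), so we compute T⁻¹(−17): −17 lies in (−∞, −13), so solve 8x − 13 = −17: x = (−17 + 13)/8 = −1/2.

-1/2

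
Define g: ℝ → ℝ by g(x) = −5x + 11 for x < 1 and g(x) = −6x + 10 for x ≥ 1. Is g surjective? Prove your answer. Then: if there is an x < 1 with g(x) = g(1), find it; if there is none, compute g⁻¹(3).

7/6

Both pieces are strictly decreasing (slopes −5 and −6), so each is injective on its own interval.
The left piece maps (−∞, 1) onto (6, ∞); the right piece maps [1, ∞) onto (−∞, 4].
The union (6, ∞) ∪ (−∞, 4] omits the interval between 6 and 4; in particular 6 has no preimage. So g is not surjective.
Because the two images are disjoint, no x < 1 has g(x) = g(1), so we compute g⁻¹(3): 3 lies in (−∞, 4], so solve −6x + 10 = 3: x = (3 − 10)/(−6) = 7/6.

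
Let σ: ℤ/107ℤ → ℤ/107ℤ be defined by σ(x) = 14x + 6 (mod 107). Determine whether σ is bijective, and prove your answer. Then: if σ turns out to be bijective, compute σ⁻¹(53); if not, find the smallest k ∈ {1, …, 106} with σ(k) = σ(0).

11

Recall that σ is injective if σ(u) = σ(v) implies u = v.
If σ(u) = σ(v), then 14u ≡ 14v (mod 107). Because gcd(14, 107) = 1, we may cancel 14 to get u ≡ v (mod 107).
We now compute 14⁻¹ mod 107 explicitly. Euclid's algorithm: 107 = 7·14 + 9, 14 = 1·9 + 5, 9 = 1·5 + 4, 5 = 1·4 + 1; back-substituting gives 1 = 23·14 − 3·107, so 14⁻¹ ≡ 23 (mod 107).
Then y ↦ 23(y − 6) is a two-sided inverse to σ, so every y ∈ ℤ/107ℤ has a preimage.
Therefore σ is bijective.
Since σ is bijective, we compute σ⁻¹(53): solve 14x + 6 ≡ 53 (mod 107), i.e. 14x ≡ 47 (mod 107).
Multiplying by 14⁻¹ = 23 gives x ≡ 23·47 = 1081 = 10·107 + 11 ≡ 11 (mod 107).
Check: σ(11) = 14·11 + 6 = 160 = 1·107 + 53 ≡ 53 (mod 107).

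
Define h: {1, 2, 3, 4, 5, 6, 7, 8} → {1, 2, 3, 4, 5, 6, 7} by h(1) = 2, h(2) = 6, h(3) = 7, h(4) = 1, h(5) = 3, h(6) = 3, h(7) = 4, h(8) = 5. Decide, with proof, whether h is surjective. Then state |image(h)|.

7

Every element of the codomain has a preimage: 1 = h(4), 2 = h(1), 3 = h(5), 4 = h(7), 5 = h(8), 6 = h(2), 7 = h(3).
So h is surjective.
The image of h is {1, 2, 3, 4, 5, 6, 7}, which has 7 elements.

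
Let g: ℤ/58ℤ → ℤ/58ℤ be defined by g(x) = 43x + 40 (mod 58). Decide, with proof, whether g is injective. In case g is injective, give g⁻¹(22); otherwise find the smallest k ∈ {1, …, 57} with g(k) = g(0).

If g(a) = g(b), then 43a ≡ 43b (mod 58). Because gcd(43, 58) = 1, we may cancel 43 to get a ≡ b (mod 58).
So g is injective.
We now compute 43⁻¹ mod 58 explicitly. Euclid's algorithm: 58 = 1·43 + 15, 43 = 2·15 + 13, 15 = 1·13 + 2, 13 = 6·2 + 1; back-substituting gives 1 = 27·43 − 20·58, so 43⁻¹ ≡ 27 (mod 58).
Since g is injective, we find g⁻¹(22): we need 43x ≡ 22 − 40 ≡ 40 (mod 58). Using 43⁻¹ = 27: x ≡ 27·40 = 1080 = 18·58 + 36, so x = 36.
Check: g(36) = 43·36 + 40 = 1588 = 27·58 + 22 ≡ 22 (mod 58).

36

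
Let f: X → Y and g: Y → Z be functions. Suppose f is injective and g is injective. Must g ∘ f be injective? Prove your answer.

injective

Suppose (g ∘ f)(u) = (g ∘ f)(v), i.e. g(f(u)) = g(f(v)).
Since g is injective, f(u) = f(v). Since f is injective, u = v. Therefore g ∘ f is injective.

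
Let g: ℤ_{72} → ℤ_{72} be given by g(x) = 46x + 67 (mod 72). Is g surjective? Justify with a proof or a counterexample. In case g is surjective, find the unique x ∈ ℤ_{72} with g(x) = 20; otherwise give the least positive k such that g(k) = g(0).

36

Since gcd(46, 72) = 2, we have 46x ≡ 0 (mod 2) for all x, so g(x) ≡ 1 (mod 2).
But 0 ≢ 1 (mod 2), so 0 ∈ ℤ_{72} has no preimage. So g is not surjective.
Since g is not surjective, we find the least positive k with g(k) = g(0): this means 46k ≡ 0 (mod 72), i.e. 72 ∣ 46k. Since gcd(46, 72) = 2, dividing through by 2 this holds exactly when 36 ∣ 23k, and as gcd(23, 36) = 1, exactly when 36 ∣ k.
The smallest positive such k is 36.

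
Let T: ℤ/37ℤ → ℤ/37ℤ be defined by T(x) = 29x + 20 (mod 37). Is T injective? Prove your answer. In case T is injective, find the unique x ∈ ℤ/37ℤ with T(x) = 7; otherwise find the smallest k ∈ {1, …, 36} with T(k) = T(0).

If T(a) = T(b), then 29a ≡ 29b (mod 37). Because gcd(29, 37) = 1, we may cancel 29 to get a ≡ b (mod 37).
Thus T is injective.
We now compute 29⁻¹ mod 37 explicitly. Euclid's algorithm: 37 = 1·29 + 8, 29 = 3·8 + 5, 8 = 1·5 + 3, 5 = 1·3 + 2, 3 = 1·2 + 1; back-substituting gives 1 = 23·29 − 18·37, so 29⁻¹ ≡ 23 (mod 37).
Since T is injective, we compute T⁻¹(7): solve 29x + 20 ≡ 7 (mod 37), i.e. 29x ≡ 24 (mod 37).
Multiplying by 29⁻¹ = 23 gives x ≡ 23·24 = 552 = 14·37 + 34 ≡ 34 (mod 37).
Check: T(34) = 29·34 + 20 = 1006 = 27·37 + 7 ≡ 7 (mod 37).

34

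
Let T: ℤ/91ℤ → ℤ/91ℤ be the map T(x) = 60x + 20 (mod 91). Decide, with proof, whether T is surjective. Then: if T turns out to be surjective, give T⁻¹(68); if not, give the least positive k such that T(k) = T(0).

19

Since gcd(60, 91) = 1, 60 is invertible modulo 91. Euclid's algorithm: 91 = 1·60 + 31, 60 = 1·31 + 29, 31 = 1·29 + 2, 29 = 14·2 + 1; back-substituting gives 1 = 44·60 − 29·91, so 60⁻¹ ≡ 44 (mod 91).
For any y ∈ ℤ/91ℤ, x = 44(y − 20) mod 91 satisfies T(x) = 60·44(y − 20) + 20 ≡ y (since 60·44 ≡ 1 mod 91). So every y has a preimage.
Hence T is surjective.
Since T is surjective, we find T⁻¹(68): we need 60x ≡ 68 − 20 ≡ 48 (mod 91). Using 60⁻¹ = 44: x ≡ 44·48 = 2112 = 23·91 + 19, so x = 19.
Check: T(19) = 60·19 + 20 = 1160 = 12·91 + 68 ≡ 68 (mod 91).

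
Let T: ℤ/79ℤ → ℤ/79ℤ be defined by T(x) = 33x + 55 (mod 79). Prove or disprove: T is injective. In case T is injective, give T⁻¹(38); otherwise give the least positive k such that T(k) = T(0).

By definition, injectivity means: for all u, v in the domain, T(u) = T(v) implies u = v.
Suppose T(u) = T(v) in ℤ/79ℤ. Then 33u + 55 ≡ 33v + 55 (mod 79), therefore 33(u − v) ≡ 0 (mod 79).
Since gcd(33, 79) = 1, 33 is invertible modulo 79, hence u − v ≡ 0 (mod 79), i.e. u = v.
Thus T is injective.
We now compute 33⁻¹ mod 79 explicitly. Euclid's algorithm: 79 = 2·33 + 13, 33 = 2·13 + 7, 13 = 1·7 + 6, 7 = 1·6 + 1; back-substituting gives 1 = 12·33 − 5·79, so 33⁻¹ ≡ 12 (mod 79).
Since T is injective, we compute T⁻¹(38): solve 33x + 55 ≡ 38 (mod 79), i.e. 33x ≡ 62 (mod 79).
Multiplying by 33⁻¹ = 12 gives x ≡ 12·62 = 744 = 9·79 + 33 ≡ 33 (mod 79).
Check: T(33) = 33·33 + 55 = 1144 = 14·79 + 38 ≡ 38 (mod 79).

33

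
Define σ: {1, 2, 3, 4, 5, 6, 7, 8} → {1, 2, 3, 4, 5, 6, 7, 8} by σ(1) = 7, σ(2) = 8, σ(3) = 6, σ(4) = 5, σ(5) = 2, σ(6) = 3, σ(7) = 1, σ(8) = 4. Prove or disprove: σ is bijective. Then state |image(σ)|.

8

The values 7, 8, 6, 5, 2, 3, 1, 4 are a permutation of {1, 2, 3, 4, 5, 6, 7, 8}: each element appears exactly once.
So σ is injective and surjective, hence bijective.
The image of σ is {1, 2, 3, 4, 5, 6, 7, 8}, which has 8 elements.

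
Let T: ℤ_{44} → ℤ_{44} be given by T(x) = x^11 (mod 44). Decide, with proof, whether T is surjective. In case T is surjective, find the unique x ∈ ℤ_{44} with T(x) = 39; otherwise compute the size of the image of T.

T(0) = 0^11 = 0.
T(22): Repeated squaring mod 44: 22^1 ≡ 22, 22^2 ≡ 22² = 484 ≡ 0, 22^4 ≡ 0² = 0, 22^8 ≡ 0² = 0. Since 11 = 8 + 2 + 1, 22^11 ≡ 0·0·22: 0·0 = 0, then 0·22 = 0. So 22^11 ≡ 0 (mod 44).
So T(0) = T(22) = 0 while 0 ≠ 22, therefore T is not injective.
A non-injective map from the 44-element set ℤ_{44} to itself takes at most 43 distinct values, so it cannot be surjective. Thus T is not surjective.
Since T is not surjective, we determine |image(T)|. Computing x^11 mod 44 for each x (by repeated squaring, reducing mod 44 at every step), the values T(0), T(1), …, T(43) are: 0, 1, 24, 3, 4, 5, 28, 7, 8, 9, 32, 11, 12, 13, 36, 15, 16, 17, 40, 19, 20, 21, 0, 23, 24, 25, 4, 27, 28, 29, 8, 31, 32, 33, 12, 35, 36, 37, 16, 39, 40, 41, 20, 43.
The distinct values are {0, 1, 3, 4, 5, 7, 8, 9, 11, 12, 13, 15, 16, 17, 19, 20, 21, 23, 24, 25, 27, 28, 29, 31, 32, 33, 35, 36, 37, 39, 40, 41, 43}; there are 33 of them.

33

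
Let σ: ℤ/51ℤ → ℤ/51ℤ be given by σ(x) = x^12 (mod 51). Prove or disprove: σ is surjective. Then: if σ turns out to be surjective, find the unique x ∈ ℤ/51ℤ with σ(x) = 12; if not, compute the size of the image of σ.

σ(1) = 1^12 = 1.
σ(4): Repeated squaring mod 51: 4^1 ≡ 4, 4^2 ≡ 4² = 16, 4^4 ≡ 16² = 256 ≡ 1, 4^8 ≡ 1² = 1. Since 12 = 8 + 4, 4^12 ≡ 1·1: 1·1 = 1. So 4^12 ≡ 1 (mod 51).
So σ(1) = σ(4) = 1 while 1 ≠ 4, therefore σ is not injective.
A non-injective map from the 51-element set ℤ/51ℤ to itself takes at most 50 distinct values, so it cannot be surjective. Hence σ is not surjective.
Since σ is not surjective, we determine |image(σ)|. Computing x^12 mod 51 for each x (by repeated squaring, reducing mod 51 at every step), the values σ(0), σ(1), …, σ(50) are: 0, 1, 16, 21, 1, 4, 30, 13, 16, 33, 13, 13, 21, 1, 4, 33, 1, 34, 18, 16, 4, 18, 4, 13, 30, 16, 16, 30, 13, 4, 18, 4, 16, 18, 34, 1, 33, 4, 1, 21, 13, 13, 33, 16, 13, 30, 4, 1, 21, 16, 1.
The distinct values are {0, 1, 4, 13, 16, 18, 21, 30, 33, 34}; there are 10 of them.

10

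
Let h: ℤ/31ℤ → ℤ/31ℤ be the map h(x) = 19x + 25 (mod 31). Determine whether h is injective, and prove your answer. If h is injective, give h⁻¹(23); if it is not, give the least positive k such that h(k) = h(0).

26

Suppose h(s) = h(t) in ℤ/31ℤ. Then 19s + 25 ≡ 19t + 25 (mod 31), thus 19(s − t) ≡ 0 (mod 31).
Since gcd(19, 31) = 1, 19 is invertible modulo 31, so s − t ≡ 0 (mod 31), i.e. s = t.
Thus h is injective.
We now compute 19⁻¹ mod 31 explicitly. Euclid's algorithm: 31 = 1·19 + 12, 19 = 1·12 + 7, 12 = 1·7 + 5, 7 = 1·5 + 2, 5 = 2·2 + 1; back-substituting gives 1 = 18·19 − 11·31, so 19⁻¹ ≡ 18 (mod 31).
Since h is injective, we compute h⁻¹(23): solve 19x + 25 ≡ 23 (mod 31), i.e. 19x ≡ 29 (mod 31).
Multiplying by 19⁻¹ = 18 gives x ≡ 18·29 = 522 = 16·31 + 26 ≡ 26 (mod 31).
Check: h(26) = 19·26 + 25 = 519 = 16·31 + 23 ≡ 23 (mod 31).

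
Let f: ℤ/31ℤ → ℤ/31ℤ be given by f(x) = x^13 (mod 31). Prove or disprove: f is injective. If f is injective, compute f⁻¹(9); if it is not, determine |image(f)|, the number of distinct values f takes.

Since 31 is prime, the nonzero elements of ℤ/31ℤ form a cyclic group of order 30.
As gcd(13, 30) = 1, raising to the 13th power is a bijection on this group: if u^13 ≡ v^13 then (uv^{−1})^13 = 1, and the only element of order dividing gcd(13, 30) = 1 is 1, so u = v.
With f(0) = 0 this makes f injective on all of ℤ/31ℤ, hence bijective (finite equal-size domain and codomain). In particular f is injective.
Since f is injective, we find the preimage of 9. The inverse of x ↦ x^13 on (ℤ/31ℤ)^× is x ↦ x^7, because 13·7 = 91 = 3·30 + 1 ≡ 1 (mod 30) and x^{30} = 1 for x ≠ 0 (Fermat). So f⁻¹(9) = 9^7 mod 31.
Repeated squaring mod 31: 9^1 ≡ 9, 9^2 ≡ 9² = 81 ≡ 19, 9^4 ≡ 19² = 361 ≡ 20. Since 7 = 4 + 2 + 1, 9^7 ≡ 20·19·9: 20·19 = 380 ≡ 8, then 8·9 = 72 ≡ 10. So 9^7 ≡ 10 (mod 31).
Hence f⁻¹(9) = 10.

10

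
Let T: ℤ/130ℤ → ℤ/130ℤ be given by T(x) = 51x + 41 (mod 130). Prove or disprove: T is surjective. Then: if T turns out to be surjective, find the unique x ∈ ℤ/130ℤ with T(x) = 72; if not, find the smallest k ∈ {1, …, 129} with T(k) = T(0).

21

By definition, surjectivity means every element of the codomain has a preimage under T.
Since gcd(51, 130) = 1, 51 is invertible modulo 130. Euclid's algorithm: 130 = 2·51 + 28, 51 = 1·28 + 23, 28 = 1·23 + 5, 23 = 4·5 + 3, 5 = 1·3 + 2, 3 = 1·2 + 1; back-substituting gives 1 = 51·51 − 20·130, so 51⁻¹ ≡ 51 (mod 130).
For any y ∈ ℤ/130ℤ, x = 51(y − 41) mod 130 satisfies T(x) = 51·51(y − 41) + 41 ≡ y (since 51·51 ≡ 1 mod 130). So every y has a preimage.
So T is surjective.
Since T is surjective, we find T⁻¹(72): we need 51x ≡ 72 − 41 ≡ 31 (mod 130). Using 51⁻¹ = 51: x ≡ 51·31 = 1581 = 12·130 + 21, so x = 21.
Check: T(21) = 51·21 + 41 = 1112 = 8·130 + 72 ≡ 72 (mod 130).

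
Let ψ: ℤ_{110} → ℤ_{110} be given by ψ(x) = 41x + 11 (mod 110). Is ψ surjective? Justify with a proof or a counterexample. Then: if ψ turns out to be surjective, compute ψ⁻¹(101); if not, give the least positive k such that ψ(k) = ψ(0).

Since gcd(41, 110) = 1, 41 is invertible modulo 110. Euclid's algorithm: 110 = 2·41 + 28, 41 = 1·28 + 13, 28 = 2·13 + 2, 13 = 6·2 + 1; back-substituting gives 1 = 51·41 − 19·110, so 41⁻¹ ≡ 51 (mod 110).
Then y ↦ 51(y − 11) is a two-sided inverse to ψ, so every y ∈ ℤ_{110} has a preimage.
So ψ is surjective.
Since ψ is surjective, we find ψ⁻¹(101): we need 41x ≡ 101 − 11 ≡ 90 (mod 110). Using 41⁻¹ = 51: x ≡ 51·90 = 4590 = 41·110 + 80, so x = 80.
Check: ψ(80) = 41·80 + 11 = 3291 = 29·110 + 101 ≡ 101 (mod 110).

80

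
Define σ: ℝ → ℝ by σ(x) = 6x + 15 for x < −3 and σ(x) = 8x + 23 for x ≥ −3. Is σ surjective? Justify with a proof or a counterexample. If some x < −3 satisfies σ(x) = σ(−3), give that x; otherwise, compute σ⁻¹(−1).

-3

Both pieces are strictly increasing (slopes 6 and 8), so each is injective on its own interval.
The left piece maps (−∞, −3) onto (−∞, −3); the right piece maps [−3, ∞) onto [−1, ∞).
The union (−∞, −3) ∪ [−1, ∞) omits the interval between −3 and −1; in particular −3 has no preimage. So σ is not surjective.
Because the two images are disjoint, no x < −3 has σ(x) = σ(−3), so we compute σ⁻¹(−1): −1 lies in [−1, ∞), so solve 8x + 23 = −1: x = (−1 − 23)/8 = −3.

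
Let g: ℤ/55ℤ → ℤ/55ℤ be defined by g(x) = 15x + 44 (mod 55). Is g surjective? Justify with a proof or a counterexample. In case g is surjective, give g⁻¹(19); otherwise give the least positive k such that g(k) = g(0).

11

By definition, surjectivity means every element of the codomain has a preimage under g.
Since gcd(15, 55) = 5, we have 15x ≡ 0 (mod 5) for all x, so g(x) ≡ 4 (mod 5).
But 0 ≢ 4 (mod 5), so 0 ∈ ℤ/55ℤ has no preimage. Therefore g is not surjective.
Since g is not surjective, we find the least positive k with g(k) = g(0): this means 15k ≡ 0 (mod 55), i.e. 55 ∣ 15k. Since gcd(15, 55) = 5, dividing through by 5 this holds exactly when 11 ∣ 3k, and as gcd(3, 11) = 1, exactly when 11 ∣ k.
The smallest positive such k is 11.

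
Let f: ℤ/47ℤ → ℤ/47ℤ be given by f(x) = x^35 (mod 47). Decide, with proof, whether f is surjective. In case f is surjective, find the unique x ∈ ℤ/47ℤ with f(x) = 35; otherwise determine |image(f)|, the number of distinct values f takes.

Since 47 is prime, the nonzero elements of ℤ/47ℤ form a cyclic group of order 46.
As gcd(35, 46) = 1, raising to the 35th power is a bijection on this group: if x_1^35 ≡ x_2^35 then (x_1x_2^{−1})^35 = 1, and the only element of order dividing gcd(35, 46) = 1 is 1, so x_1 = x_2.
With f(0) = 0 this makes f injective on all of ℤ/47ℤ, hence bijective (finite equal-size domain and codomain). In particular f is surjective.
Since f is surjective, we find the preimage of 35. The inverse of x ↦ x^35 on (ℤ/47ℤ)^× is x ↦ x^25, because 35·25 = 875 = 19·46 + 1 ≡ 1 (mod 46) and x^{46} = 1 for x ≠ 0 (Fermat). So f⁻¹(35) = 35^25 mod 47.
Repeated squaring mod 47: 35^1 ≡ 35, 35^2 ≡ 35² = 1225 ≡ 3, 35^4 ≡ 3² = 9, 35^8 ≡ 9² = 81 ≡ 34, 35^16 ≡ 34² = 1156 ≡ 28. Since 25 = 16 + 8 + 1, 35^25 ≡ 28·34·35: 28·34 = 952 ≡ 12, then 12·35 = 420 ≡ 44. So 35^25 ≡ 44 (mod 47).
Hence f⁻¹(35) = 44.

44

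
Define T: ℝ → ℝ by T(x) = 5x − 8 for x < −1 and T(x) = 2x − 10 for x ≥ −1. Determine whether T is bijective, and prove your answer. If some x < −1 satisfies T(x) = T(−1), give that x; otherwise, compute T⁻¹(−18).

-2

Both pieces are strictly increasing (slopes 5 and 2), so each is injective on its own interval.
The left piece maps (−∞, −1) onto (−∞, −13); the right piece maps [−1, ∞) onto [−12, ∞).
The images leave a gap (−13 has no preimage), so T is not surjective, hence not bijective.
Because the two images are disjoint, no x < −1 has T(x) = T(−1), so we compute T⁻¹(−18): −18 lies in (−∞, −13), so solve 5x − 8 = −18: x = (−18 + 8)/5 = −2.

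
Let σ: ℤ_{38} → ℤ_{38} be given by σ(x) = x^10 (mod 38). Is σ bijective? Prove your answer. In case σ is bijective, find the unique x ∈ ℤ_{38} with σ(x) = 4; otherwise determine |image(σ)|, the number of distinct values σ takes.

σ(18): Repeated squaring mod 38: 18^1 ≡ 18, 18^2 ≡ 18² = 324 ≡ 20, 18^4 ≡ 20² = 400 ≡ 20, 18^8 ≡ 20² = 400 ≡ 20. Since 10 = 8 + 2, 18^10 ≡ 20·20: 20·20 = 400 ≡ 20. So 18^10 ≡ 20 (mod 38).
σ(20): Repeated squaring mod 38: 20^1 ≡ 20, 20^2 ≡ 20² = 400 ≡ 20, 20^4 ≡ 20² = 400 ≡ 20, 20^8 ≡ 20² = 400 ≡ 20. Since 10 = 8 + 2, 20^10 ≡ 20·20: 20·20 = 400 ≡ 20. So 20^10 ≡ 20 (mod 38).
So σ(18) = σ(20) = 20 while 18 ≠ 20, so σ is not injective, hence not bijective.
Since σ is not bijective, we determine |image(σ)|. Computing x^10 mod 38 for each x (by repeated squaring, reducing mod 38 at every step), the values σ(0), σ(1), …, σ(37) are: 0, 1, 36, 35, 4, 5, 6, 7, 30, 9, 28, 11, 26, 25, 24, 23, 16, 17, 20, 19, 20, 17, 16, 23, 24, 25, 26, 11, 28, 9, 30, 7, 6, 5, 4, 35, 36, 1.
The distinct values are {0, 1, 4, 5, 6, 7, 9, 11, 16, 17, 19, 20, 23, 24, 25, 26, 28, 30, 35, 36}; there are 20 of them.

20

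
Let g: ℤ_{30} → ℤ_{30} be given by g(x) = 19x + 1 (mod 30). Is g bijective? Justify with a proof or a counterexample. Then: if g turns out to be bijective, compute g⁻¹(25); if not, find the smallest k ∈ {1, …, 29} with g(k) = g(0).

Suppose g(u) = g(v) in ℤ_{30}. Then 19u + 1 ≡ 19v + 1 (mod 30), therefore 19(u − v) ≡ 0 (mod 30).
Since gcd(19, 30) = 1, 19 is invertible modulo 30, so u − v ≡ 0 (mod 30), i.e. u = v.
We now compute 19⁻¹ mod 30 explicitly. Euclid's algorithm: 30 = 1·19 + 11, 19 = 1·11 + 8, 11 = 1·8 + 3, 8 = 2·3 + 2, 3 = 1·2 + 1; back-substituting gives 1 = 19·19 − 12·30, so 19⁻¹ ≡ 19 (mod 30).
Then y ↦ 19(y − 1) is a two-sided inverse to g, so every y ∈ ℤ_{30} has a preimage.
So g is bijective.
Since g is bijective, we find g⁻¹(25): we need 19x ≡ 25 − 1 ≡ 24 (mod 30). Using 19⁻¹ = 19: x ≡ 19·24 = 456 = 15·30 + 6, so x = 6.
Check: g(6) = 19·6 + 1 = 115 = 3·30 + 25 ≡ 25 (mod 30).

6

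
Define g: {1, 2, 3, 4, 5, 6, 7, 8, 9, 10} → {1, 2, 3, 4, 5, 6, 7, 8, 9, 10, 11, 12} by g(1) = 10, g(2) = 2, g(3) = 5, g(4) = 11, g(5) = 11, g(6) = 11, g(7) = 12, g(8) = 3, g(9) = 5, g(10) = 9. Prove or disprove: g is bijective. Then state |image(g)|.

7

g(4) = 11 = g(5) with 4 ≠ 5, so g is not injective, hence not bijective.
The image of g is {2, 3, 5, 9, 10, 11, 12}, which has 7 elements.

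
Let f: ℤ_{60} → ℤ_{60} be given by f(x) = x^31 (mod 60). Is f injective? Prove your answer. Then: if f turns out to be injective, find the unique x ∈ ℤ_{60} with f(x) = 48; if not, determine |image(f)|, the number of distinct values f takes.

45

f(0) = 0^31 = 0.
f(30): Repeated squaring mod 60: 30^1 ≡ 30, 30^2 ≡ 30² = 900 ≡ 0, 30^4 ≡ 0² = 0, 30^8 ≡ 0² = 0, 30^16 ≡ 0² = 0. Since 31 = 16 + 8 + 4 + 2 + 1, 30^31 ≡ 0·0·0·0·30: 0·0 = 0, then 0·0 = 0, then 0·0 = 0, then 0·30 = 0. So 30^31 ≡ 0 (mod 60).
So f(0) = f(30) = 0 while 0 ≠ 30, therefore f is not injective.
Since f is not injective, we determine |image(f)|. Computing x^31 mod 60 for each x (by repeated squaring, reducing mod 60 at every step), the values f(0), f(1), …, f(59) are: 0, 1, 8, 27, 4, 5, 36, 43, 32, 9, 40, 11, 48, 37, 44, 15, 16, 53, 12, 19, 20, 21, 28, 47, 24, 25, 56, 3, 52, 29, 0, 31, 8, 57, 4, 35, 36, 13, 32, 39, 40, 41, 48, 7, 44, 45, 16, 23, 12, 49, 20, 51, 28, 17, 24, 55, 56, 33, 52, 59.
The distinct values are {0, 1, 3, 4, 5, 7, 8, 9, 11, 12, 13, 15, 16, 17, 19, 20, 21, 23, 24, 25, 27, 28, 29, 31, 32, 33, 35, 36, 37, 39, 40, 41, 43, 44, 45, 47, 48, 49, 51, 52, 53, 55, 56, 57, 59}; there are 45 of them.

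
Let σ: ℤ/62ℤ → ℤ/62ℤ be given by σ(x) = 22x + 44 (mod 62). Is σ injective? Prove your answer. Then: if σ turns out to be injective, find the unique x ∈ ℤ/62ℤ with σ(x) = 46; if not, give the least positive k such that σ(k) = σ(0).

Recall that σ is injective if σ(s) = σ(t) implies s = t.
We have gcd(22, 62) = 2 > 1. Taking s = 0 and t = 31: σ(0) = 44 and σ(31) = 22·31 + 44 = 726 ≡ 44 (mod 62).
So σ(0) = σ(31) while 0 ≠ 31, therefore σ is not injective.
Since σ is not injective, we find the least positive k with σ(k) = σ(0): this means 22k ≡ 0 (mod 62), i.e. 62 ∣ 22k. Since gcd(22, 62) = 2, dividing through by 2 this holds exactly when 31 ∣ 11k, and as gcd(11, 31) = 1, exactly when 31 ∣ k.
The smallest positive such k is 31.

31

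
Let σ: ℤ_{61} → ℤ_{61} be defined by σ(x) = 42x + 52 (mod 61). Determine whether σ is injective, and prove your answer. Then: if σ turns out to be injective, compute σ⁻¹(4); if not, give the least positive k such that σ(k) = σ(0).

Recall: σ is injective if σ(a) = σ(b) implies a = b.
Suppose σ(a) = σ(b) in ℤ_{61}. Then 42a + 52 ≡ 42b + 52 (mod 61), so 42(a − b) ≡ 0 (mod 61).
Since gcd(42, 61) = 1, 42 is invertible modulo 61, thus a − b ≡ 0 (mod 61), i.e. a = b.
So σ is injective.
We now compute 42⁻¹ mod 61 explicitly. Euclid's algorithm: 61 = 1·42 + 19, 42 = 2·19 + 4, 19 = 4·4 + 3, 4 = 1·3 + 1; back-substituting gives 1 = 16·42 − 11·61, so 42⁻¹ ≡ 16 (mod 61).
Since σ is injective, we find σ⁻¹(4): we need 42x ≡ 4 − 52 ≡ 13 (mod 61). Using 42⁻¹ = 16: x ≡ 16·13 = 208 = 3·61 + 25, so x = 25.
Check: σ(25) = 42·25 + 52 = 1102 = 18·61 + 4 ≡ 4 (mod 61).

25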